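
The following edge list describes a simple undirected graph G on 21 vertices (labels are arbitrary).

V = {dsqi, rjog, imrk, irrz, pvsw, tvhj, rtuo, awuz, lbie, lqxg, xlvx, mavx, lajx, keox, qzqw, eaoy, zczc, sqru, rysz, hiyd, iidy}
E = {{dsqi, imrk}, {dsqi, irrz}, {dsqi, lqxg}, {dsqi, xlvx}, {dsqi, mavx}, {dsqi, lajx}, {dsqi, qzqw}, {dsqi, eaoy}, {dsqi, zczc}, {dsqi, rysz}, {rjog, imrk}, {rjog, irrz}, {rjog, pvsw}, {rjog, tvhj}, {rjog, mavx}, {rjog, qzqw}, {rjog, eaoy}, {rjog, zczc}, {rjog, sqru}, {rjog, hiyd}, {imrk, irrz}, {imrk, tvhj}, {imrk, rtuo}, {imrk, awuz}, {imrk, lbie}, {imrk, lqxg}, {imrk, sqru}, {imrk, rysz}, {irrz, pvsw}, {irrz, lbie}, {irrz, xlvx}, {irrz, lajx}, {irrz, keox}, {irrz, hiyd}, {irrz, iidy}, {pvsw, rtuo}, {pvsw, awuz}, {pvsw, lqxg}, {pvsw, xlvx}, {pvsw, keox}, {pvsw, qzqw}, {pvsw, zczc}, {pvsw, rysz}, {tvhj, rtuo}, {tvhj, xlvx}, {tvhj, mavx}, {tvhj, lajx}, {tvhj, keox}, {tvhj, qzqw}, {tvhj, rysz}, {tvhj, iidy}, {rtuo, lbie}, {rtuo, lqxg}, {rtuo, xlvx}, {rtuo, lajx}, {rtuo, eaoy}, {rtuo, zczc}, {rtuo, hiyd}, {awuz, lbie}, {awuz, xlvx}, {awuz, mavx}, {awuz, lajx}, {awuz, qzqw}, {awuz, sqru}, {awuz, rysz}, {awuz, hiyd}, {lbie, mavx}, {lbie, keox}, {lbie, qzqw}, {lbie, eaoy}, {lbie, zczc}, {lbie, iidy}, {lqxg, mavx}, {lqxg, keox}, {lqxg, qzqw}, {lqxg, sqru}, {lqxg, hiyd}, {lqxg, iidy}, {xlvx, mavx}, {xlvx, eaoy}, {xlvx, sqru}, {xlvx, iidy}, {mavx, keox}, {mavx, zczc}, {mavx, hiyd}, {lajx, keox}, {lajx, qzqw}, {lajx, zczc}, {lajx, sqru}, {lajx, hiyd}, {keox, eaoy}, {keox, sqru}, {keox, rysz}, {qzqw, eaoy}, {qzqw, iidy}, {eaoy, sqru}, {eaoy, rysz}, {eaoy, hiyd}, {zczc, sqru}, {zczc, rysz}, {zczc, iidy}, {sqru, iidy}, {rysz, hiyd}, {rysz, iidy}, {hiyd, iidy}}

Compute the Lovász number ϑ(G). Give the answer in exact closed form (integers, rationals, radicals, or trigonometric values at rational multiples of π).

N(qzqw) = {dsqi, rjog, pvsw, tvhj, awuz, lbie, lqxg, lajx, eaoy, iidy}, |N(qzqw)| = 10.
Vertex pvsw has 10 neighbors: rjog, irrz, rtuo, awuz, lqxg, xlvx, keox, qzqw, zczc, rysz.
deg(keox) = 10; N(keox) = {irrz, pvsw, tvhj, lbie, lqxg, mavx, lajx, eaoy, sqru, rysz}.
Vertex lqxg has 10 neighbors: dsqi, imrk, pvsw, rtuo, mavx, keox, qzqw, sqru, hiyd, iidy.
deg(v) = 10 for all v (|V|=21); Kneser K(7,2) on C(7,2)=21 vertices.
spec(A) ≈ [10.0, 1.0, -4.0] (distinct, 4 d.p.).
λ_max=10, λ_min=-4; ϑ = −21·λ_min/(λ_max−λ_min) = 6.
≈ 6.000000 (to 6 d.p.).

6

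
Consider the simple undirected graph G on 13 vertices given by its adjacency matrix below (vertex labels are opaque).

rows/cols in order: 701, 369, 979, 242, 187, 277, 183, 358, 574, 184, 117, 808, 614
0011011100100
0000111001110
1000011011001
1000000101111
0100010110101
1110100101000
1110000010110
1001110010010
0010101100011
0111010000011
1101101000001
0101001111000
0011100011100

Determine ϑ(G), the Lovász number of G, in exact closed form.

sqrt(13)

deg(117) = 6; N(117) = {701, 369, 242, 187, 183, 614}.
deg(574) = 6; N(574) = {979, 187, 183, 358, 808, 614}.
deg(808) = 6; N(808) = {369, 242, 183, 358, 574, 184}.
deg(242) = 6; N(242) = {701, 358, 184, 117, 808, 614}.
deg(v) = 6 for all v (|V|=13); Paley(13): SR with (k,λ,μ)=(6,2,3).
The 3 distinct eigenvalues: [6.0, 1.30278, -2.30278].
λ_max=6, λ_min=-sqrt(13)/2 - 1/2; ϑ = −13·λ_min/(λ_max−λ_min) = sqrt(13).
ϑ(G) ≈ 3.6055513.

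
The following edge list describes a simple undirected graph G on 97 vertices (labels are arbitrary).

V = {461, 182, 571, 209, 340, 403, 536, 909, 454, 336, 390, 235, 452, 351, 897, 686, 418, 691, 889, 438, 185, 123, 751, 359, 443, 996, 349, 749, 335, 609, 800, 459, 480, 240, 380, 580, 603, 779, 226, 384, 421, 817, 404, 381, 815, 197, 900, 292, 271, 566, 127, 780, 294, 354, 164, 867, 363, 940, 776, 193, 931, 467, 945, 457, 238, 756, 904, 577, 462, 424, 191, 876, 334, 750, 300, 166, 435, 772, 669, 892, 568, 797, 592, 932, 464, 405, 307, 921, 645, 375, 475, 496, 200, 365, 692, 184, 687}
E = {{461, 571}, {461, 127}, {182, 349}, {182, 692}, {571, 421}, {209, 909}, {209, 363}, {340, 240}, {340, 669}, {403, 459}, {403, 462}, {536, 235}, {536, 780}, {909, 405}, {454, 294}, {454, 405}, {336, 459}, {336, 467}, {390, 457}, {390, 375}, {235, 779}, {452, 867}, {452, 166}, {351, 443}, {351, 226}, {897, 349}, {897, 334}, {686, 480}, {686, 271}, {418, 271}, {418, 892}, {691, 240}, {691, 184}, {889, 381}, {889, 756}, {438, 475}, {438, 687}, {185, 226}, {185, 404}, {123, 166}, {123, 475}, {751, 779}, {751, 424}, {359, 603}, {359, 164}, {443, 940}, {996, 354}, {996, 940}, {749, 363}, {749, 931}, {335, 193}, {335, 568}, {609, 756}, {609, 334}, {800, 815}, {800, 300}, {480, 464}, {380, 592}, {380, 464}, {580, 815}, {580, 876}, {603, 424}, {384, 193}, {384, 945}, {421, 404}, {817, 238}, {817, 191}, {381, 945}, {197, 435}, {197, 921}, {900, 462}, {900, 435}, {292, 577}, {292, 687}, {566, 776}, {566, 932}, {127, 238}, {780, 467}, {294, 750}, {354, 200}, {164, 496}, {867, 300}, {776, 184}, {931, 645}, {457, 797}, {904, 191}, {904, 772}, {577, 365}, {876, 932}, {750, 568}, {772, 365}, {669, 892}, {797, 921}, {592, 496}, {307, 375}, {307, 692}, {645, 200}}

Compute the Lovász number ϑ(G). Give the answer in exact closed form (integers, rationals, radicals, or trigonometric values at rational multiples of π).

97*cos(pi/97)/(cos(pi/97) + 1)

N(435) = {197, 900}, |N(435)| = 2.
N(904) = {191, 772}, |N(904)| = 2.
Vertex 185 has 2 neighbors: 226, 404.
Vertex 461 has 2 neighbors: 571, 127.
97-vertex 2-regular graph: the odd cycle C_{97}.
The 49 distinct eigenvalues: [2.0, 1.9958, 1.9832, 1.9624, 1.9332, 1.896, 1.8508, 1.7979, 1.7374, 1.6697, 1.5949, 1.5134, 1.4256, 1.3318, 1.2325, 1.1279, 1.0186, 0.9051, 0.7878, 0.6671, 0.5437, 0.4179, 0.2905, 0.1618, 0.0324, -0.0971, -0.2262, -0.3544, -0.481, -0.6057, -0.7278, -0.8469, -0.9624, -1.0738, -1.1808, -1.2828, -1.3794, -1.4703, -1.555, -1.6331, -1.7044, -1.7686, -1.8253, -1.8744, -1.9156, -1.9488, -1.9738, -1.9906, -1.999].
ϑ = −N·λ_min/(λ_max−λ_min) = −97·(-2*cos(pi/97))/(2−(-2*cos(pi/97))) = 97*cos(pi/97)/(cos(pi/97) + 1).
= 48.4873… (decimal).
48 ≤ 97*cos(pi/97)/(cos(pi/97) + 1) ≤ 49: both strict.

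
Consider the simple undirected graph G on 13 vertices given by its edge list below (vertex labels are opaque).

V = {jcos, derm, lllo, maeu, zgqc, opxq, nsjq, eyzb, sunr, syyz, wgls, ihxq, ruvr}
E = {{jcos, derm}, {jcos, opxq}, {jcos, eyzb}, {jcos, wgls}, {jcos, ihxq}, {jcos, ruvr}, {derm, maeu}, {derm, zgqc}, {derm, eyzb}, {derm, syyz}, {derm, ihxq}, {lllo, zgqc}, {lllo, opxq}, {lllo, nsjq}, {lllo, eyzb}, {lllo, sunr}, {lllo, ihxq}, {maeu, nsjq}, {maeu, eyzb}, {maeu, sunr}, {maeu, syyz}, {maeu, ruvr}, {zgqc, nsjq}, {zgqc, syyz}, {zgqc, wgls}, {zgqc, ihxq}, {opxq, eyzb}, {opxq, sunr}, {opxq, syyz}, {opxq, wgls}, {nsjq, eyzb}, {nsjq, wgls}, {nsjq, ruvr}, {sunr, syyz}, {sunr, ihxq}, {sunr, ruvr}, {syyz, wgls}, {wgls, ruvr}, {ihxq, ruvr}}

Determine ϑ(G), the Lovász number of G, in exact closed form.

deg(jcos) = 6; N(jcos) = {derm, opxq, eyzb, wgls, ihxq, ruvr}.
N(opxq) = {jcos, lllo, eyzb, sunr, syyz, wgls}, |N(opxq)| = 6.
deg(derm) = 6; N(derm) = {jcos, maeu, zgqc, eyzb, syyz, ihxq}.
Vertex maeu has 6 neighbors: derm, nsjq, eyzb, sunr, syyz, ruvr.
Every vertex has degree 6 (N=13); strongly regular (13,6,2,3).
A has 3 distinct eigenvalues ≈ [6.0, 1.30278, -2.30278].
ϑ = −N·λ_min/(λ_max−λ_min) = −13·(-sqrt(13)/2 - 1/2)/(6−(-sqrt(13)/2 - 1/2)) = sqrt(13).
= 3.605551275… (decimal).

sqrt(13)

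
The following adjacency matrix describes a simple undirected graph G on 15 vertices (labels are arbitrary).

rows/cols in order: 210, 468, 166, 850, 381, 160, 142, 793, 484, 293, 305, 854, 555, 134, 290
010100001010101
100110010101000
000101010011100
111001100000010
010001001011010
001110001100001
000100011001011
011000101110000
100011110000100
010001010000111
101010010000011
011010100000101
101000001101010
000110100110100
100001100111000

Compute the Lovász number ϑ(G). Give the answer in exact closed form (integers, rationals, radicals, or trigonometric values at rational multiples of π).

deg(305) = 6; N(305) = {210, 166, 381, 793, 134, 290}.
deg(210) = 6; N(210) = {468, 850, 484, 305, 555, 290}.
deg(793) = 6; N(793) = {468, 166, 142, 484, 293, 305}.
Vertex 484 has 6 neighbors: 210, 381, 160, 142, 793, 555.
15-vertex 6-regular graph: Kneser-type, 2-subsets of [6].
spec(A) ≈ [6.0, 1.0, -3.0] (distinct, 3 d.p.).
Lovász: ϑ = −15(-3)/(6+-1*(-3)) = 5.
ϑ(G) ≈ 5.000000000.

5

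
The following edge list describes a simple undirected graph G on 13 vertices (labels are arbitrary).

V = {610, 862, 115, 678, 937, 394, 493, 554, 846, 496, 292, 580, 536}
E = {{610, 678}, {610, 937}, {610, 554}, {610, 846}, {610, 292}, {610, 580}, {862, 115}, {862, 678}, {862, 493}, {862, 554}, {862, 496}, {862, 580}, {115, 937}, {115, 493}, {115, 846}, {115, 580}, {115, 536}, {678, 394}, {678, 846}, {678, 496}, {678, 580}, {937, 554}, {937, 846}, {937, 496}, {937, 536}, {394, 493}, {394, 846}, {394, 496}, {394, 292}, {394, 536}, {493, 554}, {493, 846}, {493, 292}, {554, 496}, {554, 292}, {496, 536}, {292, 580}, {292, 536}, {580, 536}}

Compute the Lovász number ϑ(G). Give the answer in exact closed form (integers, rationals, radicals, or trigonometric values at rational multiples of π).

Vertex 678 has 6 neighbors: 610, 862, 394, 846, 496, 580.
N(292) = {610, 394, 493, 554, 580, 536}, |N(292)| = 6.
deg(937) = 6; N(937) = {610, 115, 554, 846, 496, 536}.
deg(610) = 6; N(610) = {678, 937, 554, 846, 292, 580}.
G on 13 vertices is 6-regular; SR(13,6,2,3) — a Paley graph.
The 3 distinct eigenvalues: [6.0, 1.3028, -2.3028].
−13·(-sqrt(13)/2 - 1/2) / ((6)−(-sqrt(13)/2 - 1/2)) = sqrt(13) = ϑ(G).
Numerically 3.605551275.

sqrt(13)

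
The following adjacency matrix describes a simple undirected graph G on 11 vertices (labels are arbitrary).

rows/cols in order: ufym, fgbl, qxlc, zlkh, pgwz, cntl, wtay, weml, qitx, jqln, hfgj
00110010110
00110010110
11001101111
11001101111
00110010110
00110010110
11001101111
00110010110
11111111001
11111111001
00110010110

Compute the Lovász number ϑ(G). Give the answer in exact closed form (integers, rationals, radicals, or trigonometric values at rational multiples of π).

Vertex hfgj has 5 neighbors: qxlc, zlkh, wtay, qitx, jqln.
Vertex qxlc has 8 neighbors: ufym, fgbl, pgwz, cntl, weml, qitx, jqln, hfgj.
Vertex jqln has 9 neighbors: ufym, fgbl, qxlc, zlkh, pgwz, cntl, wtay, weml, hfgj.
Vertex cntl has 5 neighbors: qxlc, zlkh, wtay, qitx, jqln.
Complete multipartite on [6, 3, 2]: sandwich collapses at ϑ=6.
ϑ(G) ≈ 6.00000000.
6 ≤ 6 ≤ 6: collapsed.

6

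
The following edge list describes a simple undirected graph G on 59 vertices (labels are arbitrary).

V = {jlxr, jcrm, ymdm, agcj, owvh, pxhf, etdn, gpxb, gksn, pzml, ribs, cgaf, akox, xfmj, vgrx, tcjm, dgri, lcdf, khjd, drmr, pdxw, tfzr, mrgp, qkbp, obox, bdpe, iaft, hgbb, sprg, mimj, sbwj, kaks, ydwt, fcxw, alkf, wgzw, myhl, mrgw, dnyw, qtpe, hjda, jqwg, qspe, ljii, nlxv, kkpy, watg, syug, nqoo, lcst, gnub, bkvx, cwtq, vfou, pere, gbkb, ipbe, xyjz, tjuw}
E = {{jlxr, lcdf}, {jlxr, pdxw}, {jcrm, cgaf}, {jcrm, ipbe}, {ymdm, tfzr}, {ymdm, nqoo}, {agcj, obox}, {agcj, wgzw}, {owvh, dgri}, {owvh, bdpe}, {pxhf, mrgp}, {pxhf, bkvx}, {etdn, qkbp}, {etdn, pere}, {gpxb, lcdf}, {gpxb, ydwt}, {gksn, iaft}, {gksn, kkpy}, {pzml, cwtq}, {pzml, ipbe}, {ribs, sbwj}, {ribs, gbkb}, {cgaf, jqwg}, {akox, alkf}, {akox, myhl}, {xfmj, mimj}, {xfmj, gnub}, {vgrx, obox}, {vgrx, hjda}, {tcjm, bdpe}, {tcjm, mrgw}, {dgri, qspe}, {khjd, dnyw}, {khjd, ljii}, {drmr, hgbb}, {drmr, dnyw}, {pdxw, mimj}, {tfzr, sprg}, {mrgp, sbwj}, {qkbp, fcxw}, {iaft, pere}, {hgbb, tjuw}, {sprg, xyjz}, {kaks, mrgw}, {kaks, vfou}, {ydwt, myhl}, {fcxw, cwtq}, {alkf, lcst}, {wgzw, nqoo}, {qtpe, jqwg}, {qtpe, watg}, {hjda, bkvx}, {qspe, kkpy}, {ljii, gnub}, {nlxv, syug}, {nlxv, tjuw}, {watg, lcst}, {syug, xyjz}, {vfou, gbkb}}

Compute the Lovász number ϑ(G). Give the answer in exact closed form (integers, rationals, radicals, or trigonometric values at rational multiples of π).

59*cos(pi/59)/(cos(pi/59) + 1)

Vertex lcst has 2 neighbors: alkf, watg.
deg(obox) = 2; N(obox) = {agcj, vgrx}.
Vertex dgri has 2 neighbors: owvh, qspe.
Vertex jcrm has 2 neighbors: cgaf, ipbe.
59-vertex 2-regular graph: a single 59-cycle (edge-transitive).
The 30 distinct eigenvalues: [2.0, 1.9887, 1.9548, 1.8988, 1.8213, 1.7231, 1.6054, 1.4695, 1.317, 1.1496, 0.9691, 0.7776, 0.5774, 0.3706, 0.1596, -0.0532, -0.2655, -0.4747, -0.6785, -0.8746, -1.0608, -1.235, -1.3953, -1.5397, -1.6666, -1.7747, -1.8627, -1.9295, -1.9745, -1.9972].
With N=59: ϑ(G) = 59·(-(-1)*2*cos(pi/59))/(2−(-2*cos(pi/59))) = 59*cos(pi/59)/(cos(pi/59) + 1).
Numerically 29.479079936.
Check 29 ≤ 59*cos(pi/59)/(cos(pi/59) + 1) ≤ 30: both strict.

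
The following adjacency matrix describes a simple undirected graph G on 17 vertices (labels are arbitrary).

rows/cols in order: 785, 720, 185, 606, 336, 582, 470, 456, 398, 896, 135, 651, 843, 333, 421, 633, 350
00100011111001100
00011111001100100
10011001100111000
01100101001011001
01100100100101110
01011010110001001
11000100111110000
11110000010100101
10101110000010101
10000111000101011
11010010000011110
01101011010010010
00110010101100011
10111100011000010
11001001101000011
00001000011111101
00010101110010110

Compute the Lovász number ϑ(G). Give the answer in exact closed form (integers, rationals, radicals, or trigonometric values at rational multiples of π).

N(456) = {785, 720, 185, 606, 896, 651, 421, 350}, |N(456)| = 8.
Vertex 651 has 8 neighbors: 720, 185, 336, 470, 456, 896, 843, 633.
N(421) = {785, 720, 336, 456, 398, 135, 633, 350}, |N(421)| = 8.
deg(896) = 8; N(896) = {785, 582, 470, 456, 651, 333, 633, 350}.
8-regular, N=17; SR(17,8,3,4) — a Paley graph.
A has 3 distinct eigenvalues ≈ [8.0, 1.562, -2.562].
Lovász: ϑ = −17(-sqrt(17)/2 - 1/2)/(8+-(-sqrt(17)/2 - 1/2)) = sqrt(17).
≈ 4.123105626 (to 9 d.p.).

sqrt(17)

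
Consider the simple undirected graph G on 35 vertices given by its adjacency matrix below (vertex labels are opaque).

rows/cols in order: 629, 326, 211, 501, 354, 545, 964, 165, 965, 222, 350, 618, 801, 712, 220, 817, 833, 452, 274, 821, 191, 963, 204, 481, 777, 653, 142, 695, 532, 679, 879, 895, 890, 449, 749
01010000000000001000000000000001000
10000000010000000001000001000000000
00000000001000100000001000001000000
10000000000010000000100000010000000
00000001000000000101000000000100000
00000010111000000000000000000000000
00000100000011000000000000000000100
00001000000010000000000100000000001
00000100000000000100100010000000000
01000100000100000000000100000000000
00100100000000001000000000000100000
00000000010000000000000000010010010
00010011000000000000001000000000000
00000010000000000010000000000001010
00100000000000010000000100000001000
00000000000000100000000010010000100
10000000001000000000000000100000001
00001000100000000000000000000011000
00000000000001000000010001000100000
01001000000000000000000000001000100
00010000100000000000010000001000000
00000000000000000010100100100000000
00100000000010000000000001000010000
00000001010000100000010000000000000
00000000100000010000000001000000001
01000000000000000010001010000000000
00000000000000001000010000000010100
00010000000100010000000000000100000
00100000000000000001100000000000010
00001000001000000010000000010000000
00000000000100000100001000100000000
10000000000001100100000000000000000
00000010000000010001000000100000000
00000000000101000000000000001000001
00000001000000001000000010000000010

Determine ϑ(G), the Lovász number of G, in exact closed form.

N(821) = {326, 354, 532, 890}, |N(821)| = 4.
deg(817) = 4; N(817) = {220, 777, 695, 890}.
Vertex 191 has 4 neighbors: 501, 965, 963, 532.
deg(890) = 4; N(890) = {964, 817, 821, 142}.
Regular of degree 4 on 35 vertices: Kneser-type, 3-subsets of [7].
A has 4 distinct eigenvalues ≈ [4.0, 2.0, -1.0, -3.0].
λ_max=4, λ_min=-3; ϑ = −35·λ_min/(λ_max−λ_min) = 15.
ϑ(G) ≈ 15.00000000.

15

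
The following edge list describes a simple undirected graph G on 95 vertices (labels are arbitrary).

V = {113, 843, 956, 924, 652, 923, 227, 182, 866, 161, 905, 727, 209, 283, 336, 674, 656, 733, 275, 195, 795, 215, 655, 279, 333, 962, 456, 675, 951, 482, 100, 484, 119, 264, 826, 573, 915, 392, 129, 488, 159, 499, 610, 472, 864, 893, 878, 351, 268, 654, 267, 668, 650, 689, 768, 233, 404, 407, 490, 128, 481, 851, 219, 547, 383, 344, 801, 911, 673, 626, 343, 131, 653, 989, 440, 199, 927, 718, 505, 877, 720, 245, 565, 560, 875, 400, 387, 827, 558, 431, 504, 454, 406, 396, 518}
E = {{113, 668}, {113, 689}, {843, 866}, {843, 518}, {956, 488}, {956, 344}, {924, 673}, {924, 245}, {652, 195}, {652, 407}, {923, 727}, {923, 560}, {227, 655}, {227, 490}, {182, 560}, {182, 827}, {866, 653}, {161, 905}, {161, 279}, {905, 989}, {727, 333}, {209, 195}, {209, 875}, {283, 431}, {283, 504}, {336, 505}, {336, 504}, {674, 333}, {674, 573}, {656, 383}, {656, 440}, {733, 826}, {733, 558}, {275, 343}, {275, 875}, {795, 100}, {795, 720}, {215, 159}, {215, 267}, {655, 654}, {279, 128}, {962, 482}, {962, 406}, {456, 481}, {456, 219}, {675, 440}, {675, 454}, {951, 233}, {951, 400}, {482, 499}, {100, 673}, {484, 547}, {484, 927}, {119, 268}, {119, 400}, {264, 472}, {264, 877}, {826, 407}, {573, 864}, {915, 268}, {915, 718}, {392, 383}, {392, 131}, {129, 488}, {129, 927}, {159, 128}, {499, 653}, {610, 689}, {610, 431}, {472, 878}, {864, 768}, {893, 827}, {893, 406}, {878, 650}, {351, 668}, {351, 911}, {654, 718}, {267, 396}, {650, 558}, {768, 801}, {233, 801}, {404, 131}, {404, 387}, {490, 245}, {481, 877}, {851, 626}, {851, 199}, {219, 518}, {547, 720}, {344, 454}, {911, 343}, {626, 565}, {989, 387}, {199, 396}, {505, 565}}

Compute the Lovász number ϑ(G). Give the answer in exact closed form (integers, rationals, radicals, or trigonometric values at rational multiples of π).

N(718) = {915, 654}, |N(718)| = 2.
Vertex 878 has 2 neighbors: 472, 650.
Vertex 209 has 2 neighbors: 195, 875.
N(505) = {336, 565}, |N(505)| = 2.
Every vertex has degree 2 (N=95); connected 2-regular on 95 ⇒ C_{95}.
Distinct eigenvalues (to 3 d.p.): [2.0, 1.996, 1.983, 1.961, 1.93, 1.892, 1.845, 1.789, 1.727, 1.656, 1.578, 1.494, 1.402, 1.305, 1.202, 1.094, 0.981, 0.864, 0.742, 0.618, 0.491, 0.362, 0.231, 0.099, -0.033, -0.165, -0.297, -0.427, -0.555, -0.681, -0.803, -0.923, -1.038, -1.149, -1.254, -1.355, -1.449, -1.537, -1.618, -1.692, -1.759, -1.818, -1.869, -1.912, -1.947, -1.973, -1.99, -1.999].
ϑ = −N·λ_min/(λ_max−λ_min) = −95·(-2*cos(pi/95))/(2−(-2*cos(pi/95))) = 95*cos(pi/95)/(cos(pi/95) + 1).
≈ 47.487011 (to 6 d.p.).
Check 47 ≤ 95*cos(pi/95)/(cos(pi/95) + 1) ≤ 48: both strict.

95*cos(pi/95)/(cos(pi/95) + 1)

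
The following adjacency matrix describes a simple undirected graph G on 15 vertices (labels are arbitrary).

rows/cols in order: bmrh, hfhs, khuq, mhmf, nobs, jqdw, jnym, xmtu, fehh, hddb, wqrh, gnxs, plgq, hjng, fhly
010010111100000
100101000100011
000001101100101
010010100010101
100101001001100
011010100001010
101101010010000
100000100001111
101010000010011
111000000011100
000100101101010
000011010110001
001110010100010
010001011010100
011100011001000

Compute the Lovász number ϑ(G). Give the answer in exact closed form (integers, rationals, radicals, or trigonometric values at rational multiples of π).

Vertex hddb has 6 neighbors: bmrh, hfhs, khuq, wqrh, gnxs, plgq.
Vertex fehh has 6 neighbors: bmrh, khuq, nobs, wqrh, hjng, fhly.
Vertex wqrh has 6 neighbors: mhmf, jnym, fehh, hddb, gnxs, hjng.
deg(gnxs) = 6; N(gnxs) = {nobs, jqdw, xmtu, hddb, wqrh, fhly}.
Every vertex has degree 6 (N=15); Kneser K(6,2) on C(6,2)=15 vertices.
The 3 distinct eigenvalues: [6.0, 1.0, -3.0].
λ_max=6, λ_min=-3; ϑ = −15·λ_min/(λ_max−λ_min) = 5.
≈ 5.000000 (to 6 d.p.).

5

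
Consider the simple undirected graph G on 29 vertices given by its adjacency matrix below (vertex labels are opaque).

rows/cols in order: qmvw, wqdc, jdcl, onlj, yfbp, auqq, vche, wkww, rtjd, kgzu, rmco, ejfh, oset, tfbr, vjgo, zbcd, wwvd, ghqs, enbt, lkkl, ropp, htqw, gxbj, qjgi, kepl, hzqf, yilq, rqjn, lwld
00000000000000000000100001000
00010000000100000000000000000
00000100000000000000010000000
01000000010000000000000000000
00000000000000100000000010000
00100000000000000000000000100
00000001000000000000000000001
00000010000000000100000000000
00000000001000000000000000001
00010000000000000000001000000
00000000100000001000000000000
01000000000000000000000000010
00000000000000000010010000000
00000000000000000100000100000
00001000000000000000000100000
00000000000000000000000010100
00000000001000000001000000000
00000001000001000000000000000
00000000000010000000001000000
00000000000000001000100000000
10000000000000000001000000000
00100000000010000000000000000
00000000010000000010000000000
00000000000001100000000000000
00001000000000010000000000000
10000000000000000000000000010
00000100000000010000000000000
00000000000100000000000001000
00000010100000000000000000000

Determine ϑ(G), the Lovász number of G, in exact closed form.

Vertex htqw has 2 neighbors: jdcl, oset.
deg(qmvw) = 2; N(qmvw) = {ropp, hzqf}.
Vertex lkkl has 2 neighbors: wwvd, ropp.
Vertex wqdc has 2 neighbors: onlj, ejfh.
Every vertex has degree 2 (N=29); this is C_{29}, the 29-cycle.
A has 15 distinct eigenvalues ≈ [2.0, 1.9532, 1.8152, 1.5922, 1.2948, 0.9368, 0.5351, 0.1083, -0.3236, -0.7403, -1.1224, -1.452, -1.7137, -1.8953, -1.9883].
With N=29: ϑ(G) = 29·(-(-1)*2*cos(pi/29))/(2−(-2*cos(pi/29))) = 29*cos(pi/29)/(cos(pi/29) + 1).
Numerically 14.45738.
14 ≤ 29*cos(pi/29)/(cos(pi/29) + 1) ≤ 15: both strict.

29*cos(pi/29)/(cos(pi/29) + 1)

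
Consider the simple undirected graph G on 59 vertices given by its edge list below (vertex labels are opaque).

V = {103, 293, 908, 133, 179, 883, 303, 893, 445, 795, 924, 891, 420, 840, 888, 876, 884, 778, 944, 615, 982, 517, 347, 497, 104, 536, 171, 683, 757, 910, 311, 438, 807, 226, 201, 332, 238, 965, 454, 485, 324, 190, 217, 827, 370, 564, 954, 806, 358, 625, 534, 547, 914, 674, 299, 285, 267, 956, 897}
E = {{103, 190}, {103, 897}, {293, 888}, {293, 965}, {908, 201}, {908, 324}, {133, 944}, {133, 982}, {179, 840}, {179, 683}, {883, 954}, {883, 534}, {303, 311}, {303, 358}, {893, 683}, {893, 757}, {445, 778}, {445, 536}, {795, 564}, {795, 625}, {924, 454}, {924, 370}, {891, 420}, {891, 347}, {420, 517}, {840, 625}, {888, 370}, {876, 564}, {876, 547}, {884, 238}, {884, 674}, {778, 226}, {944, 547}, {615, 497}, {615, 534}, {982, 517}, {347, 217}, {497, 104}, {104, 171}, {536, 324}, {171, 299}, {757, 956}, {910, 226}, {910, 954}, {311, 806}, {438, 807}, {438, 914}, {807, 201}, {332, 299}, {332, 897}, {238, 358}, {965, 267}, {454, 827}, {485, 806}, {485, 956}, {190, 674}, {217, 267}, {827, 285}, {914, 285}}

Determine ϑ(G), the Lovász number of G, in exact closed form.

59*cos(pi/59)/(cos(pi/59) + 1)

deg(840) = 2; N(840) = {179, 625}.
deg(303) = 2; N(303) = {311, 358}.
deg(104) = 2; N(104) = {497, 171}.
N(806) = {311, 485}, |N(806)| = 2.
G on 59 vertices is 2-regular; this is C_{59}, the 59-cycle.
A has 30 distinct eigenvalues ≈ [2.0, 1.98867, 1.954807, 1.898795, 1.82127, 1.723108, 1.605423, 1.469548, 1.317023, 1.149575, 0.969102, 0.777648, 0.577384, 0.370577, 0.159572, -0.053241, -0.265451, -0.474653, -0.678478, -0.874615, -1.060842, -1.235049, -1.395263, -1.539668, -1.666628, -1.774704, -1.862672, -1.929536, -1.974537, -1.997165].
−59·(-2*cos(pi/59)) / ((2)−(-2*cos(pi/59))) = 59*cos(pi/59)/(cos(pi/59) + 1) = ϑ(G).
ϑ(G) ≈ 29.4791.
Check 29 ≤ 59*cos(pi/59)/(cos(pi/59) + 1) ≤ 30: both strict.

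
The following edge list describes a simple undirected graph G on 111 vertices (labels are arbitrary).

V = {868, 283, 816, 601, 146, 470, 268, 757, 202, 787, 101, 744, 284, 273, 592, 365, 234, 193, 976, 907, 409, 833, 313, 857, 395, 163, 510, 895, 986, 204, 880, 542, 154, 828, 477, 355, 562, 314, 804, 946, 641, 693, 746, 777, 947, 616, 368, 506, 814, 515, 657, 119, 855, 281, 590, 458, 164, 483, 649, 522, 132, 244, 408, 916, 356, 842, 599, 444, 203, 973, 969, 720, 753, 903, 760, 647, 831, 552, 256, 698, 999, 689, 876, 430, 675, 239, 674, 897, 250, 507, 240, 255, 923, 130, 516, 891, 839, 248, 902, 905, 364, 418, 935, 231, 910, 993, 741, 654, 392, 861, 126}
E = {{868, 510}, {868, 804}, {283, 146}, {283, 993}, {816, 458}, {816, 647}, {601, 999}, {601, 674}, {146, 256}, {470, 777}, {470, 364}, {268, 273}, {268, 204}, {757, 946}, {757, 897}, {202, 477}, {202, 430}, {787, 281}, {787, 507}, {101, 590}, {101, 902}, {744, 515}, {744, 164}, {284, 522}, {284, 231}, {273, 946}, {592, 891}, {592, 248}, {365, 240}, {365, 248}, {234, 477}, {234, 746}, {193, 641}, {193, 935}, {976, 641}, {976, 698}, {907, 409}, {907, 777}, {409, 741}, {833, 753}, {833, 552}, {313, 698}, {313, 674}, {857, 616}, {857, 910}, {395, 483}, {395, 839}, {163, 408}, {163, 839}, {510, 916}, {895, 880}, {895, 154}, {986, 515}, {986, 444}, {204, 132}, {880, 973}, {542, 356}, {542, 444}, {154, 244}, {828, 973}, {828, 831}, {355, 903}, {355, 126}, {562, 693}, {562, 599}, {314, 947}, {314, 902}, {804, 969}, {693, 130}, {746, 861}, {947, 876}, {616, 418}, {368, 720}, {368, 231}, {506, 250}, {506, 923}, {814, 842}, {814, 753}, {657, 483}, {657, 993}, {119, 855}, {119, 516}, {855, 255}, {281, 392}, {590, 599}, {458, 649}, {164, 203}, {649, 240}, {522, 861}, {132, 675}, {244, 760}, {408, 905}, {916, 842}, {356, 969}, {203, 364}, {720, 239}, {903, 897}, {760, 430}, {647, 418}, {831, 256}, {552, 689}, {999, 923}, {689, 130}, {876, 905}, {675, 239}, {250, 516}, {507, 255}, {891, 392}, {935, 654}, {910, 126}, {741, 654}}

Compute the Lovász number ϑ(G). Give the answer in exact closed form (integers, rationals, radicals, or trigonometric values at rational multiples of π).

111*cos(pi/111)/(cos(pi/111) + 1)

Vertex 601 has 2 neighbors: 999, 674.
Vertex 907 has 2 neighbors: 409, 777.
Vertex 935 has 2 neighbors: 193, 654.
Vertex 408 has 2 neighbors: 163, 905.
Regular of degree 2 on 111 vertices: a single 111-cycle (edge-transitive).
The 56 distinct eigenvalues: [2.0, 1.997, 1.987, 1.971, 1.949, 1.92, 1.886, 1.845, 1.798, 1.746, 1.688, 1.625, 1.556, 1.482, 1.404, 1.321, 1.234, 1.143, 1.049, 0.951, 0.85, 0.746, 0.64, 0.531, 0.421, 0.31, 0.198, 0.085, -0.028, -0.141, -0.254, -0.366, -0.477, -0.586, -0.693, -0.798, -0.9, -1.0, -1.096, -1.189, -1.278, -1.363, -1.444, -1.52, -1.591, -1.657, -1.718, -1.773, -1.822, -1.866, -1.904, -1.935, -1.961, -1.98, -1.993, -1.999].
ϑ = −N·λ_min/(λ_max−λ_min) = −111·(-2*cos(pi/111))/(2−(-2*cos(pi/111))) = 111*cos(pi/111)/(cos(pi/111) + 1).
Numerically 55.4889.
α=55, χ(Ḡ)=56; ϑ=111*cos(pi/111)/(cos(pi/111) + 1) lies between (both strict).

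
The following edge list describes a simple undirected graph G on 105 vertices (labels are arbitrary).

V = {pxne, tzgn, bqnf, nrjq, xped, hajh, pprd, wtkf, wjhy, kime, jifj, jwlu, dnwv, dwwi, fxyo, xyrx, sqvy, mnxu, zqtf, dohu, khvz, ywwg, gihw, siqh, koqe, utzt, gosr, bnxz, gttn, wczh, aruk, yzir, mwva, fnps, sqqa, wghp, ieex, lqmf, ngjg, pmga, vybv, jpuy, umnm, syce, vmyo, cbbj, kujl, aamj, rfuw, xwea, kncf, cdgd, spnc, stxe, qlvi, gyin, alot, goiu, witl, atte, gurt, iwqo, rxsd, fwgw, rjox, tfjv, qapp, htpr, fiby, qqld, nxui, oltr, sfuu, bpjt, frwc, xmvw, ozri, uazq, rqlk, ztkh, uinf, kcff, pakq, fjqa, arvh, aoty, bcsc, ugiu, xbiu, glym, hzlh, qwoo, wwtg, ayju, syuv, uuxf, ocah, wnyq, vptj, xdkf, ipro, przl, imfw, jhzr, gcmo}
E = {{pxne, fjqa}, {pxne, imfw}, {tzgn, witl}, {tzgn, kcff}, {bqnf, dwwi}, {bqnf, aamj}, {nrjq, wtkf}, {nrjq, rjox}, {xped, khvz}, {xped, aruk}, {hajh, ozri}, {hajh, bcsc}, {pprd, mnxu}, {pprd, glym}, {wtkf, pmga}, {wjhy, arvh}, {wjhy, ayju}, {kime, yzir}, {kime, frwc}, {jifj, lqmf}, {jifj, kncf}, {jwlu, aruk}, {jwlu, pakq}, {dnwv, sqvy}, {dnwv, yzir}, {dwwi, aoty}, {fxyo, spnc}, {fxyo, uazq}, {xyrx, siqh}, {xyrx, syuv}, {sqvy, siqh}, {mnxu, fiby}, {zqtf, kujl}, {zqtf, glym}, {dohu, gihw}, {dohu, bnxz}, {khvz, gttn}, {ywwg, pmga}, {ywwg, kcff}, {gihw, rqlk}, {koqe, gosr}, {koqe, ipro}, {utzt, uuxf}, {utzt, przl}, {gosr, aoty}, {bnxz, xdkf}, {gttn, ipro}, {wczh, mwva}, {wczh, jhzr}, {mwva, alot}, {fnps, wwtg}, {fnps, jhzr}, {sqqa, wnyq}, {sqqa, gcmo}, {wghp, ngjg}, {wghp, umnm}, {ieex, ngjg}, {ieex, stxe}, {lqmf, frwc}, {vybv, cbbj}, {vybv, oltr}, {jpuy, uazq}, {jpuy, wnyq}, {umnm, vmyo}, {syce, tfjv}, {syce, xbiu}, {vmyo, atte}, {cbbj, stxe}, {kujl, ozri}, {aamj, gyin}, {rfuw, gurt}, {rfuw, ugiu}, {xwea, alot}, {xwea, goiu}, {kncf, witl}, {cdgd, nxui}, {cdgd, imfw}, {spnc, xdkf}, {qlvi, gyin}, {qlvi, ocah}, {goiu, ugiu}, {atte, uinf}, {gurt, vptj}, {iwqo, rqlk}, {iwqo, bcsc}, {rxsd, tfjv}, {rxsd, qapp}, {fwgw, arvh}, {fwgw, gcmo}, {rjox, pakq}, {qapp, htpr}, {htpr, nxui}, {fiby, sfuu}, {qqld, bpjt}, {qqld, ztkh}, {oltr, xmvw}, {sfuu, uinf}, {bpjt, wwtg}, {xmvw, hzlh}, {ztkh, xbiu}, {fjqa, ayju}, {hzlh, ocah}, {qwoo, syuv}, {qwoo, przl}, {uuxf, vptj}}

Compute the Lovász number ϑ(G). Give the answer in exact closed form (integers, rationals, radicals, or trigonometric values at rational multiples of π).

deg(rjox) = 2; N(rjox) = {nrjq, pakq}.
Vertex pxne has 2 neighbors: fjqa, imfw.
Vertex xped has 2 neighbors: khvz, aruk.
N(hzlh) = {xmvw, ocah}, |N(hzlh)| = 2.
G on 105 vertices is 2-regular; connected 2-regular on 105 ⇒ C_{105}.
A has 53 distinct eigenvalues ≈ [2.0, 1.99642, 1.985694, 1.967859, 1.94298, 1.911146, 1.87247, 1.827091, 1.775172, 1.716898, 1.652478, 1.582142, 1.506143, 1.424752, 1.338261, 1.24698, 1.151234, 1.051368, 0.947737, 0.840714, 0.730682, 0.618034, 0.503174, 0.386512, 0.268467, 0.14946, 0.029919, -0.08973, -0.209057, -0.327636, -0.445042, -0.560855, -0.67466, -0.78605, -0.894626, -1.0, -1.101794, -1.199644, -1.293199, -1.382125, -1.466104, -1.544834, -1.618034, -1.685442, -1.746816, -1.801938, -1.850609, -1.892655, -1.927926, -1.956295, -1.977662, -1.991949, -1.999105].
ϑ = −N·λ_min/(λ_max−λ_min) = −105·(-2*cos(pi/105))/(2−(-2*cos(pi/105))) = 105*cos(pi/105)/(cos(pi/105) + 1).
Numerically 52.48825.
52 ≤ 105*cos(pi/105)/(cos(pi/105) + 1) ≤ 53: both strict.

105*cos(pi/105)/(cos(pi/105) + 1)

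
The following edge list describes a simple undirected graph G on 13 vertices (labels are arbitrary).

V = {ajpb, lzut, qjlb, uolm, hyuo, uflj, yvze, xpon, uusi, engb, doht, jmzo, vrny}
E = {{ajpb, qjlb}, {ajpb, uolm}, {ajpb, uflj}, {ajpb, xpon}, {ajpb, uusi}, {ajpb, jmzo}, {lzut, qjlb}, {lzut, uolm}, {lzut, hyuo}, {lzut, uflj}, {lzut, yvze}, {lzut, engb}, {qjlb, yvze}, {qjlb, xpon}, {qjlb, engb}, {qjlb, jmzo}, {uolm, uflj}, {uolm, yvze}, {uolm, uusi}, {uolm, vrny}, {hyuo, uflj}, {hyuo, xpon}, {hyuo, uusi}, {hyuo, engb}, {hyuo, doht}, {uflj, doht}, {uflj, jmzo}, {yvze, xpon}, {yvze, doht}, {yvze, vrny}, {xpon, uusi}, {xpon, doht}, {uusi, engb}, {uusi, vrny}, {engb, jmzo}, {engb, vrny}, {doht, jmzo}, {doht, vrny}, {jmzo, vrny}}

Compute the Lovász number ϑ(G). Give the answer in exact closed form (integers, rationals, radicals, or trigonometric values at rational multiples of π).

sqrt(13)

Vertex doht has 6 neighbors: hyuo, uflj, yvze, xpon, jmzo, vrny.
deg(xpon) = 6; N(xpon) = {ajpb, qjlb, hyuo, yvze, uusi, doht}.
deg(hyuo) = 6; N(hyuo) = {lzut, uflj, xpon, uusi, engb, doht}.
Vertex engb has 6 neighbors: lzut, qjlb, hyuo, uusi, jmzo, vrny.
Every vertex has degree 6 (N=13); strongly regular (13,6,2,3).
Distinct eigenvalues (to 3 d.p.): [6.0, 1.303, -2.303].
λ_max=6, λ_min=-sqrt(13)/2 - 1/2; ϑ = −13·λ_min/(λ_max−λ_min) = sqrt(13).
ϑ(G) ≈ 3.60555128.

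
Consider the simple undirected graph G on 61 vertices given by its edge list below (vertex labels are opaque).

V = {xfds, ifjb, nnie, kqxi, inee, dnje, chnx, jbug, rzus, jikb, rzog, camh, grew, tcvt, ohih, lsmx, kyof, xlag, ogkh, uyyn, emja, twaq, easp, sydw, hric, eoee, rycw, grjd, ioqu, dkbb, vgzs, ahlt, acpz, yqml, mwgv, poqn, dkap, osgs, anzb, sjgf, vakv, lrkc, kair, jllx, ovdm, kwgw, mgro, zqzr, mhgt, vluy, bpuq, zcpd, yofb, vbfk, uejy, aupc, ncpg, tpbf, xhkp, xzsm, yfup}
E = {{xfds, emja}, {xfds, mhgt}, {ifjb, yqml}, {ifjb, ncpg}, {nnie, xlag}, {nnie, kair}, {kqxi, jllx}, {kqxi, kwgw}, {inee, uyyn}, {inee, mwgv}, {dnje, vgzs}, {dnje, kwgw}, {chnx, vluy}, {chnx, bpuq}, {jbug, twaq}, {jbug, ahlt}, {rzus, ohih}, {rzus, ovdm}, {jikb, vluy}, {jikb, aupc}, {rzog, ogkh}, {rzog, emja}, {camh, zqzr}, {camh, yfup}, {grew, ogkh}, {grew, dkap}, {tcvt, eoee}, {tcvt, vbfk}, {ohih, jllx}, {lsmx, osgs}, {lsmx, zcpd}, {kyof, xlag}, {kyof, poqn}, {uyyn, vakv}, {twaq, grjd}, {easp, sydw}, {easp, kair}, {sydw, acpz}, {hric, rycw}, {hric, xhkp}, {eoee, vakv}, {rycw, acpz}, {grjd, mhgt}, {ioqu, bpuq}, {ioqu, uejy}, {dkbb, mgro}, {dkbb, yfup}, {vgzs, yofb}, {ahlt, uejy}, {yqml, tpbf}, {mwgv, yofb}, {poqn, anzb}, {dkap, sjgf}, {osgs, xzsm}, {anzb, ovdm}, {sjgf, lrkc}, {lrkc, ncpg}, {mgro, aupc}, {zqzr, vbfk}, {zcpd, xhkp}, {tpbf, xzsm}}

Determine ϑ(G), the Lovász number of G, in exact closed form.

61*cos(pi/61)/(cos(pi/61) + 1)

N(mwgv) = {inee, yofb}, |N(mwgv)| = 2.
Vertex xzsm has 2 neighbors: osgs, tpbf.
deg(vakv) = 2; N(vakv) = {uyyn, eoee}.
N(uejy) = {ioqu, ahlt}, |N(uejy)| = 2.
Every vertex has degree 2 (N=61); a single 61-cycle (edge-transitive).
The 31 distinct eigenvalues: [2.0, 1.989, 1.958, 1.905, 1.833, 1.741, 1.63, 1.502, 1.359, 1.2, 1.03, 0.848, 0.657, 0.459, 0.257, 0.051, -0.154, -0.359, -0.559, -0.753, -0.94, -1.116, -1.281, -1.432, -1.568, -1.688, -1.789, -1.871, -1.934, -1.976, -1.997].
Lovász (edge-transitive): ϑ = −61·(-2*cos(pi/61))/((2)−(-2*cos(pi/61))) = 61*cos(pi/61)/(cos(pi/61) + 1).
≈ 30.47976646 (to 8 d.p.).
Sandwich: α(G)=30 ≤ ϑ(G)=61*cos(pi/61)/(cos(pi/61) + 1) ≤ χ(Ḡ)=31 (both strict).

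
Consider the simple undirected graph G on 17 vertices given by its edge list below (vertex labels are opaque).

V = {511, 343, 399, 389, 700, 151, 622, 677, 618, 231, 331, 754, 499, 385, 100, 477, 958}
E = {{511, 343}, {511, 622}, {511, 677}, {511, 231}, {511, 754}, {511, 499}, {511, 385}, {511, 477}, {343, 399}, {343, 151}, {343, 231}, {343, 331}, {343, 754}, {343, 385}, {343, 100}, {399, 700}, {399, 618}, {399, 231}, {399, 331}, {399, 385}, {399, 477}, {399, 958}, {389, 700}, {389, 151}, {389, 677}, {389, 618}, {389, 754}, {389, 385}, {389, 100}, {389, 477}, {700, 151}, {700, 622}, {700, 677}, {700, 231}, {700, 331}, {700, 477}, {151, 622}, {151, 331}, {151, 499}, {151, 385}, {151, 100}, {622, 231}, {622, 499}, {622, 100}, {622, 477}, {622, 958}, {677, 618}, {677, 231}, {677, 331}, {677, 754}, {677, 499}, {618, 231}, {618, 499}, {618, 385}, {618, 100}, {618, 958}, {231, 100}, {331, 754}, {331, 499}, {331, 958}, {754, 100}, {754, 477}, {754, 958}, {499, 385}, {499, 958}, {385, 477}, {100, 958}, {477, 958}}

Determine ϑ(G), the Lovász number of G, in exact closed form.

N(700) = {399, 389, 151, 622, 677, 231, 331, 477}, |N(700)| = 8.
N(231) = {511, 343, 399, 700, 622, 677, 618, 100}, |N(231)| = 8.
deg(331) = 8; N(331) = {343, 399, 700, 151, 677, 754, 499, 958}.
N(151) = {343, 389, 700, 622, 331, 499, 385, 100}, |N(151)| = 8.
17-vertex 8-regular graph: Paley(17): SR with (k,λ,μ)=(8,3,4).
Distinct eigenvalues (to 5 d.p.): [8.0, 1.56155, -2.56155].
Lovász (edge-transitive): ϑ = −17·(-sqrt(17)/2 - 1/2)/((8)−(-sqrt(17)/2 - 1/2)) = sqrt(17).
Numerically 4.1231056.

sqrt(17)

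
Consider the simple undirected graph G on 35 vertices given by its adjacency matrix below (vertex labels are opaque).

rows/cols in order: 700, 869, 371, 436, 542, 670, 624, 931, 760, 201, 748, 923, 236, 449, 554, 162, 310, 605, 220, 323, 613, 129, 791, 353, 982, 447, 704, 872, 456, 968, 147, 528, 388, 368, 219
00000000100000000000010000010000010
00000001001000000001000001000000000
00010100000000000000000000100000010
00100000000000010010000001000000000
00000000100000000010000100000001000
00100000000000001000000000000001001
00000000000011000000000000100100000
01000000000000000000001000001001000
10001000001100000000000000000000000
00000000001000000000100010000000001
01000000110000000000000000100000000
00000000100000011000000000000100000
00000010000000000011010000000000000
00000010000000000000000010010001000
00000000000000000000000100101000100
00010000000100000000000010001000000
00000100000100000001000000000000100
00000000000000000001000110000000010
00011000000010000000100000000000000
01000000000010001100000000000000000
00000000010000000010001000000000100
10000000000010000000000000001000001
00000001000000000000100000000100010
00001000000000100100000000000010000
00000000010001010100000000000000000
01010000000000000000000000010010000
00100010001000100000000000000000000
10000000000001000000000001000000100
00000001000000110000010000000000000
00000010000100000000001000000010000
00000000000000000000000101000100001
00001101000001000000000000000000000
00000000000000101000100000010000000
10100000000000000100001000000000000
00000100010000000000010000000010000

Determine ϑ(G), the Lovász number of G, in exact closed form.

15

deg(700) = 4; N(700) = {760, 129, 872, 368}.
N(323) = {869, 236, 310, 605}, |N(323)| = 4.
Vertex 760 has 4 neighbors: 700, 542, 748, 923.
Vertex 162 has 4 neighbors: 436, 923, 982, 456.
Every vertex has degree 4 (N=35); this is K(7,3), the Kneser graph.
spec(A) ≈ [4.0, 2.0, -1.0, -3.0] (distinct, 6 d.p.).
ϑ = −N·λ_min/(λ_max−λ_min) = −35·(-3)/(4−(-3)) = 15.
= 15.0000… (decimal).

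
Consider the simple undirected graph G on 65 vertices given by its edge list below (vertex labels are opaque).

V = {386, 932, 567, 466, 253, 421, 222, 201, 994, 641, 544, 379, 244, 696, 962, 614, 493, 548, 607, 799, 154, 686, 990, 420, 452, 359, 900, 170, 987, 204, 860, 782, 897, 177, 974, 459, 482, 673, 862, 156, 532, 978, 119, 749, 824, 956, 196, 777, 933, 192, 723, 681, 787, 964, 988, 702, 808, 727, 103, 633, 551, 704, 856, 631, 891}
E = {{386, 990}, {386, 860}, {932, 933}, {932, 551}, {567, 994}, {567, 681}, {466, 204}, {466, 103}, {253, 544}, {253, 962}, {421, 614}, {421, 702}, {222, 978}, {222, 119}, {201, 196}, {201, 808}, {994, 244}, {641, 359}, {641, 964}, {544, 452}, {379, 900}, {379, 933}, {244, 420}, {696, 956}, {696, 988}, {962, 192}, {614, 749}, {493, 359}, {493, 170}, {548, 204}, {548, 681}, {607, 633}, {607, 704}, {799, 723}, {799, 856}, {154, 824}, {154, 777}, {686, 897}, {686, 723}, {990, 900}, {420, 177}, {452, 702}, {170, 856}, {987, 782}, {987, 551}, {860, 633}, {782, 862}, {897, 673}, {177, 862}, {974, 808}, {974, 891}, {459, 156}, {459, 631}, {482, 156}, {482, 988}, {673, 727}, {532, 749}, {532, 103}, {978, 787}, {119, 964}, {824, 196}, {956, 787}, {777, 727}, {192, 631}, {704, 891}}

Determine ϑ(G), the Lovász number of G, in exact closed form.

65*cos(pi/65)/(cos(pi/65) + 1)

N(154) = {824, 777}, |N(154)| = 2.
Vertex 222 has 2 neighbors: 978, 119.
N(170) = {493, 856}, |N(170)| = 2.
Vertex 862 has 2 neighbors: 782, 177.
G on 65 vertices is 2-regular; connected 2-regular on 65 ⇒ C_{65}.
A has 33 distinct eigenvalues ≈ [2.0, 1.991, 1.963, 1.916, 1.852, 1.771, 1.673, 1.559, 1.431, 1.29, 1.136, 0.972, 0.799, 0.618, 0.432, 0.241, 0.048, -0.145, -0.337, -0.525, -0.709, -0.886, -1.055, -1.214, -1.362, -1.497, -1.618, -1.724, -1.814, -1.887, -1.942, -1.979, -1.998].
−65·(-2*cos(pi/65)) / ((2)−(-2*cos(pi/65))) = 65*cos(pi/65)/(cos(pi/65) + 1) = ϑ(G).
ϑ(G) ≈ 32.48101.
α=32, χ(Ḡ)=33; ϑ=65*cos(pi/65)/(cos(pi/65) + 1) lies between (both strict).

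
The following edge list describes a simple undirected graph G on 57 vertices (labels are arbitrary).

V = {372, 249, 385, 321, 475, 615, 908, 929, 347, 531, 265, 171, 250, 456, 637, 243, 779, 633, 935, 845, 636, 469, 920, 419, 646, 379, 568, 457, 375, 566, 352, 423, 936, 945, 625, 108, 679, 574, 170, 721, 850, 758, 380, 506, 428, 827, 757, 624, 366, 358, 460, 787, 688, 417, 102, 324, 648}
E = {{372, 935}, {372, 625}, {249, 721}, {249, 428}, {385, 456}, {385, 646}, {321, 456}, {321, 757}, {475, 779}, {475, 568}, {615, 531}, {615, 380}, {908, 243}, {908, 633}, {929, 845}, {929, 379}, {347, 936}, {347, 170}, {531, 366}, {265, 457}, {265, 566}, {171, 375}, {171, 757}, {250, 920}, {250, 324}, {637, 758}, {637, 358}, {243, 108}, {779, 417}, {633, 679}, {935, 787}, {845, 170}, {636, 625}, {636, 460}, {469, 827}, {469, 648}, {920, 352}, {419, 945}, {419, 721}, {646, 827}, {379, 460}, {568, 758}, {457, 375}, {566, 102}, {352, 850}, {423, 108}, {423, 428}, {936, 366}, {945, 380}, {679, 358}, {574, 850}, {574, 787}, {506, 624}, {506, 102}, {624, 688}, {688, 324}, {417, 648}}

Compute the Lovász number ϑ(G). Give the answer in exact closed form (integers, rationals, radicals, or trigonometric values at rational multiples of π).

N(787) = {935, 574}, |N(787)| = 2.
N(935) = {372, 787}, |N(935)| = 2.
deg(920) = 2; N(920) = {250, 352}.
Vertex 170 has 2 neighbors: 347, 845.
deg(v) = 2 for all v (|V|=57); connected 2-regular on 57 ⇒ C_{57}.
A has 29 distinct eigenvalues ≈ [2.0, 1.988, 1.952, 1.892, 1.809, 1.704, 1.578, 1.434, 1.271, 1.094, 0.903, 0.701, 0.491, 0.275, 0.055, -0.165, -0.383, -0.597, -0.803, -1.0, -1.184, -1.355, -1.508, -1.644, -1.759, -1.853, -1.925, -1.973, -1.997].
ϑ = −N·λ_min/(λ_max−λ_min) = −57·(-2*cos(pi/57))/(2−(-2*cos(pi/57))) = 57*cos(pi/57)/(cos(pi/57) + 1).
≈ 28.4783452 (to 7 d.p.).
Check 28 ≤ 57*cos(pi/57)/(cos(pi/57) + 1) ≤ 29: both strict.

57*cos(pi/57)/(cos(pi/57) + 1)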